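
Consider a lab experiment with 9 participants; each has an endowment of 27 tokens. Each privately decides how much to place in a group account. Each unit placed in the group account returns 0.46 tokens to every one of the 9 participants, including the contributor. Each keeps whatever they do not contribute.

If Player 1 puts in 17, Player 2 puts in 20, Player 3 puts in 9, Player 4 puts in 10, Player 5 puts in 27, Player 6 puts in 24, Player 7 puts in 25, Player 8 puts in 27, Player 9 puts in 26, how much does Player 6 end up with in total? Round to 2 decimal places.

Total contributed: 17 + 20 + 9 + 10 + 27 + 24 + 25 + 27 + 26 = 185.
Each receives 0.46 × 185 = 85.10 from the group account.
Player 6 keeps 27 − 24 = 3, so Player 6's payoff is 3 + 85.10 = 88.10.

88.10 tokens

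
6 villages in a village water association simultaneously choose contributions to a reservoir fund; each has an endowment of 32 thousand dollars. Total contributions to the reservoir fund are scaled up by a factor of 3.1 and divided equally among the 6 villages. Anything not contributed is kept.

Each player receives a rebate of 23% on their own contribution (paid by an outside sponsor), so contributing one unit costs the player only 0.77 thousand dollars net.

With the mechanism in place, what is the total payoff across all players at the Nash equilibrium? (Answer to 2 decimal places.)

192.00 thousand dollars

With the mechanism, a contributed unit returns (3.1/6) / 0.77 = 0.6710 per unit of net cost — still below 1 — so contributing 0 remains dominant for every player.
At the Nash equilibrium no one contributes; group total payoff = 6 × 32 = 192.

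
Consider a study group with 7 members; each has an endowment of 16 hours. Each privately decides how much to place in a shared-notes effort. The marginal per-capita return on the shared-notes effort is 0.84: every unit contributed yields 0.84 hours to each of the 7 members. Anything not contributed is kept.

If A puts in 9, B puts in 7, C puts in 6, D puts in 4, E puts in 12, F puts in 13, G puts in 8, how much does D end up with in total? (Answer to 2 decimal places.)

Total contributed: 9 + 7 + 6 + 4 + 12 + 13 + 8 = 59.
Each receives 0.84 × 59 = 49.56 from the shared-notes effort.
D keeps 16 − 4 = 12, so D's payoff is 12 + 49.56 = 61.56.

61.56 hours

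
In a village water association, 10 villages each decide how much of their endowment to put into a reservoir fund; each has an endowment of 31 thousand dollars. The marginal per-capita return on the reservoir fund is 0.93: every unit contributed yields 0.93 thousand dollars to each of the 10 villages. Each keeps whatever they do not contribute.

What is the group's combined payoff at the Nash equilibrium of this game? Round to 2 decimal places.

310.00 thousand dollars

The private return per contributed unit is 0.93 < 1, so contributing 0 is dominant for every player. At the Nash equilibrium everyone keeps their 31, and the group total is 10 × 31 = 310.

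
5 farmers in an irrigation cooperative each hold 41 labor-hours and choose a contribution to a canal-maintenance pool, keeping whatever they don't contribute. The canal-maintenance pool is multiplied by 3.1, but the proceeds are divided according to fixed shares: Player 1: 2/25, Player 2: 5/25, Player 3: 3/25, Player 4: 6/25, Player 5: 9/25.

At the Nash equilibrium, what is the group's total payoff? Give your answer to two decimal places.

291.10 labor-hours

Player j's private return per contributed unit is 3.1 × (j's share). Contributing is weakly dominant for j when that share is at least 1/3.1 = 0.3226, and contributing 0 is dominant otherwise.
Only Player 5 (9/25) clears that bar, contributing 41; the remaining 4 contribute 0. Total contributed: 41.
The canal-maintenance pool pays out 3.1 × 41 = 127.10 in total (split across the unequal shares, but the aggregate is all that matters for the group sum).
The 4 free-riders keep 41 each, adding 164. Group total = 164 + 127.10 = 291.10.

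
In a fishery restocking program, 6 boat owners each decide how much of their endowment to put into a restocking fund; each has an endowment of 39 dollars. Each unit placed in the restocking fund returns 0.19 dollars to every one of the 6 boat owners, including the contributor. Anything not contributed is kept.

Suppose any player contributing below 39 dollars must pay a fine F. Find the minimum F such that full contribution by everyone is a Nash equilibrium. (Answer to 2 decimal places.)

31.59 dollars

Given the others contribute fully, the best deviation is to contribute 0 (any partial contribution still incurs the fine and gives up units whose private return 0.19 is below 1).
Deviating from 39 to 0 saves 39 dollars but forfeits the deviator's share of the drop in the restocking fund: 0.19 × 39 = 7.41.
So the deviation gain is 39 − 7.41 = 31.59, and the fine must be at least 31.59 dollars to wipe it out.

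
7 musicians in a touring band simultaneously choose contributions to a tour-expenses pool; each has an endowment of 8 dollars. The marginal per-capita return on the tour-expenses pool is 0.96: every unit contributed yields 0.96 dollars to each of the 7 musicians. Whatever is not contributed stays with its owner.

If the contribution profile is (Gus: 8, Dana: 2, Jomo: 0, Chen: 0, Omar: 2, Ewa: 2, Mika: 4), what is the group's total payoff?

158.96 dollars

Total contributed: 8 + 2 + 0 + 0 + 2 + 2 + 4 = 18; total kept: 7 × 8 − 18 = 38.
The tour-expenses pool pays out 0.96 × 7 × 18 = 120.96 in aggregate.
Group total = 38 + 120.96 = 158.96.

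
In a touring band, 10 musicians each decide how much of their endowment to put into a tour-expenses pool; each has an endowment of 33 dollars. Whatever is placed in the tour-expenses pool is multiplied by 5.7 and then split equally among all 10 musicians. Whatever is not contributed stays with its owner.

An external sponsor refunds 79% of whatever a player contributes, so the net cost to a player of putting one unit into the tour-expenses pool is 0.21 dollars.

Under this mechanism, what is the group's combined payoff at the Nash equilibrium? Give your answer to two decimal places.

2141.70 dollars

Under the mechanism each unit contributed yields (5.7/10) / 0.21 = 2.7143 back to its contributor per unit of net cost, which exceeds 1, making full contribution the dominant choice for everyone.
So the Nash equilibrium is full contribution by all 10; the group earns 10 × (33 × 0.79 + 5.7 × 33) = 2141.70.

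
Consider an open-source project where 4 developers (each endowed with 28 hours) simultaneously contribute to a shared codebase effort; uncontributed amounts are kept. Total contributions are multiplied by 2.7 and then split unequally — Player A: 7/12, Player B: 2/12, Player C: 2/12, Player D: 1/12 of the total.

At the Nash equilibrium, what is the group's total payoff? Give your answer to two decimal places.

Player j's private return per contributed unit is 2.7 × (j's share). Contributing is weakly dominant for j when that share is at least 1/2.7 = 0.3704, and contributing 0 is dominant otherwise.
Player A alone (share 7/12) is above the threshold, contributing 28; the remaining 3 contribute 0. Total contributed: 28.
The shared codebase effort pays out 2.7 × 28 = 75.60 in total (split across the unequal shares, but the aggregate is all that matters for the group sum).
The 3 free-riders keep 28 each, adding 84. Group total = 84 + 75.60 = 159.60.

159.60 hours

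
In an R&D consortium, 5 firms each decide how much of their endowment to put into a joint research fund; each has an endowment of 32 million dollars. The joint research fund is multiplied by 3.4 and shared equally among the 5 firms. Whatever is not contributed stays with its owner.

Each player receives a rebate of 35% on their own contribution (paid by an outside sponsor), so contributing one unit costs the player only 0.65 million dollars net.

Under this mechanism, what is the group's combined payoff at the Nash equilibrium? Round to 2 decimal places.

With the mechanism, a contributed unit returns (3.4/5) / 0.65 = 1.0462 per unit of net cost to the contributor — now above 1 — so contributing fully is weakly dominant for every player.
So the Nash equilibrium is full contribution by all 5; the group earns 5 × (32 × 0.35 + 3.4 × 32) = 600.00.

600.00 million dollars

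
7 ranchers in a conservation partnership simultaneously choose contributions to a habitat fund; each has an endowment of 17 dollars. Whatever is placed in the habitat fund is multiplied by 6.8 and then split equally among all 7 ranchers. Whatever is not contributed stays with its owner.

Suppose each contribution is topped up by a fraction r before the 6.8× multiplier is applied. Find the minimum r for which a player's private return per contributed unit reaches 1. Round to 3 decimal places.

0.029

With matching at rate r, one contributed unit becomes (1 + r) in the habitat fund and returns 6.8 × (1 + r) / 7 to the contributor.
Setting this equal to 1: 1 + r = 7/6.8 = 1.0294.
So the minimum matching rate is r = 1.0294 − 1 = 0.029.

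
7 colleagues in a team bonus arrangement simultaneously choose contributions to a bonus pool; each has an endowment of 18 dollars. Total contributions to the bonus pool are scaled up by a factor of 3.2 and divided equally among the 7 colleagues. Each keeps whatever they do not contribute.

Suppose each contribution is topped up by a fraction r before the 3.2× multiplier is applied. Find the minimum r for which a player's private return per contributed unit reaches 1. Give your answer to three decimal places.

1.188

With matching at rate r, one contributed unit becomes (1 + r) in the bonus pool and returns 3.2 × (1 + r) / 7 to the contributor.
Setting this equal to 1: 1 + r = 7/3.2 = 2.1875.
So the minimum matching rate is r = 2.1875 − 1 = 1.188.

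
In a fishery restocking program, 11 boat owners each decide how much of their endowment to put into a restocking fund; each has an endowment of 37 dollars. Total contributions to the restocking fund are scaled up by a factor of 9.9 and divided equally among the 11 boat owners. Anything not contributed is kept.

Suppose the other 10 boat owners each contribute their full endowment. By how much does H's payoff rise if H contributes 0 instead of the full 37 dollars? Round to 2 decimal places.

Switching from a contribution of 37 to 0 lets H keep an extra 37 dollars, but lowers the restocking fund by 37, which costs H their own share of that drop: 9.9/11 × 37 = 33.30.
Net gain = 37 − 33.30 = 3.70. The private return per contributed unit (0.9000) is below 1, so free-riding is indeed the best response regardless of what the others do.

3.70 dollars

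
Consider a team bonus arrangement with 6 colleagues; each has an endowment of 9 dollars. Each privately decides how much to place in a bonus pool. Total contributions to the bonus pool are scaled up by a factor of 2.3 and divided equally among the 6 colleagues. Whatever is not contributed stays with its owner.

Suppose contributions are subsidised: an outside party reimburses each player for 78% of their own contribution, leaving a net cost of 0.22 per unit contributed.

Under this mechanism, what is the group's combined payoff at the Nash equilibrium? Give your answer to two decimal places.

Under the mechanism each unit contributed yields (2.3/6) / 0.22 = 1.7424 back to its contributor per unit of net cost, which exceeds 1, making full contribution the dominant choice for everyone.
At the Nash equilibrium everyone contributes 9. Group total payoff = 6 × (9 × 0.78 + 2.3 × 9) = 166.32.

166.32 dollars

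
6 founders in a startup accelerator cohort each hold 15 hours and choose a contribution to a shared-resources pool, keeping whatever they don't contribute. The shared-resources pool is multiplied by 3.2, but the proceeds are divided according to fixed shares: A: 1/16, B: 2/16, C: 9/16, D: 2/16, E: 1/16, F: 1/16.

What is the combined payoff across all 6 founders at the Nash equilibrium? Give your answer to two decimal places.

A player with share s gets back 3.2·s per unit contributed, so full contribution is dominant for anyone with s > 1/3.2 = 0.3125 and zero contribution is dominant for anyone below.
The only share above 0.3125 is C's 9/16, contributing 15; the remaining 5 contribute 0. Total contributed: 15.
The shared-resources pool pays out 3.2 × 15 = 48.00 in total (split across the unequal shares, but the aggregate is all that matters for the group sum).
The 5 free-riders keep 15 each, adding 75. Group total = 75 + 48.00 = 123.00.

123.00 hours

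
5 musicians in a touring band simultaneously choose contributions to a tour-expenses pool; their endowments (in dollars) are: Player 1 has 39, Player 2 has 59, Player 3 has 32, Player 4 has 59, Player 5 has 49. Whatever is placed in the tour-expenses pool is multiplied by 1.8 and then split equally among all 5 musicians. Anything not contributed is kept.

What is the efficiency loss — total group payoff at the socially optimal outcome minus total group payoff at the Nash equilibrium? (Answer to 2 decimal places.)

The private return per contributed unit is 1.8/5 = 0.3600 < 1 for every player regardless of endowment, so the Nash equilibrium is zero contribution and the group total is Σ E_j = 39 + 59 + 32 + 59 + 49 = 238.
Each contributed unit returns 1.800 to the group, so the social optimum is full contribution by everyone: group total = 1.800 × 238 = 428.40.
Efficiency loss = (1.800 − 1) × 238 = 190.40.

190.40 dollars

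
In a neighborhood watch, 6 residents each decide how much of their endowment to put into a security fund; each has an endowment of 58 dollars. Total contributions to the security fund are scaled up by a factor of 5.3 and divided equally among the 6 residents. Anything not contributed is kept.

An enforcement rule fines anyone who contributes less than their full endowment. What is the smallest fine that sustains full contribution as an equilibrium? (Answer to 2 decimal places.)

Given the others contribute fully, the best deviation is to contribute 0 (any partial contribution still incurs the fine and gives up units whose private return 0.8833 is below 1).
Deviating from 58 to 0 saves 58 dollars but forfeits the deviator's share of the drop in the security fund: 5.3/6 × 58 = 51.23.
So the deviation gain is 58 − 51.23 = 6.77, and the fine must be at least 6.77 dollars to wipe it out.

6.77 dollars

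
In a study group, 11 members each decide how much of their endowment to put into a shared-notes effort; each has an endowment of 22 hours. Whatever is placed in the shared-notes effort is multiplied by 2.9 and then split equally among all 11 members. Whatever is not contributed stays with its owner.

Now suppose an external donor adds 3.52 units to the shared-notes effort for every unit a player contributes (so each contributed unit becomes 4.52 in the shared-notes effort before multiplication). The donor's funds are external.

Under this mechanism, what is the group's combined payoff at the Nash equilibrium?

Under the mechanism each unit contributed yields 2.9 × 4.52 / 11 = 1.1916 back to its contributor per unit of net cost, which exceeds 1, making full contribution the dominant choice for everyone.
At the Nash equilibrium everyone contributes 22. Group total payoff = 2.9 × 4.52 × 242 = 3172.14.

3172.14 hours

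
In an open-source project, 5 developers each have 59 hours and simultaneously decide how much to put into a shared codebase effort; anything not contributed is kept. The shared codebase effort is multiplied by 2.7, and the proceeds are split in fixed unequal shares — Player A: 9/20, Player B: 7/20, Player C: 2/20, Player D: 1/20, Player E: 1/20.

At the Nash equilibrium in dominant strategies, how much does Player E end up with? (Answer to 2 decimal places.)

66.97 hours

A player with share s gets back 2.7·s per unit contributed, so full contribution is dominant for anyone with s > 1/2.7 = 0.3704 and zero contribution is dominant for anyone below.
The only share above 0.3704 is Player A's 9/20, contributing 59; the remaining 4 contribute 0. Total contributed: 59.
Player E keeps 59 and receives 2.7 × 59 × 1/20 = 7.97 from the shared codebase effort, for a payoff of 66.97.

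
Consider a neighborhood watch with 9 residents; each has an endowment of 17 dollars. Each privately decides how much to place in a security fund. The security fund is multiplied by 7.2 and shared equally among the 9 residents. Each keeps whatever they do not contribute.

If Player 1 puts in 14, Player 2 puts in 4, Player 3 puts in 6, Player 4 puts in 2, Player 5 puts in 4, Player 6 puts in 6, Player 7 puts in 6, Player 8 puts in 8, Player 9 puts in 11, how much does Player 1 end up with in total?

Total contributed: 14 + 4 + 6 + 2 + 4 + 6 + 6 + 8 + 11 = 61.
Each receives 7.2 × 61 / 9 = 48.80 from the security fund.
Player 1 keeps 17 − 14 = 3, so Player 1's payoff is 3 + 48.80 = 51.80.

51.80 dollars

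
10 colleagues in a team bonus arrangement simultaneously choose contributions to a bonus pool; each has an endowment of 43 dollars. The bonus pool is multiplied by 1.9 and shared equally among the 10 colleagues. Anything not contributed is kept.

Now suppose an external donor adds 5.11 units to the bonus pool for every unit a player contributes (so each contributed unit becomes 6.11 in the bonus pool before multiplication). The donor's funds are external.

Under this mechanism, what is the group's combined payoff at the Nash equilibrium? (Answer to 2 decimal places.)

4991.87 dollars

The effective private return per unit is now 1.9 × 6.11 / 10 = 1.1609 > 1, so every player's dominant strategy flips to full contribution.
So the Nash equilibrium is full contribution by all 10; the group earns 1.9 × 6.11 × 430 = 4991.87.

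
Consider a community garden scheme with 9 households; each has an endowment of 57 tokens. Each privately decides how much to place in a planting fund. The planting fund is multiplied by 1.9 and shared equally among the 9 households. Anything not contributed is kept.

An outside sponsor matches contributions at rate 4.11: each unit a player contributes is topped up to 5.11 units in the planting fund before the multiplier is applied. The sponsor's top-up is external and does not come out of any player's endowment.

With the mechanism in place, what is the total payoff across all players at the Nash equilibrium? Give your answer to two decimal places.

With the mechanism, a contributed unit returns 1.9 × 5.11 / 9 = 1.0788 per unit of net cost to the contributor — now above 1 — so contributing fully is weakly dominant for every player.
So the Nash equilibrium is full contribution by all 9; the group earns 1.9 × 5.11 × 513 = 4980.72.

4980.72 tokens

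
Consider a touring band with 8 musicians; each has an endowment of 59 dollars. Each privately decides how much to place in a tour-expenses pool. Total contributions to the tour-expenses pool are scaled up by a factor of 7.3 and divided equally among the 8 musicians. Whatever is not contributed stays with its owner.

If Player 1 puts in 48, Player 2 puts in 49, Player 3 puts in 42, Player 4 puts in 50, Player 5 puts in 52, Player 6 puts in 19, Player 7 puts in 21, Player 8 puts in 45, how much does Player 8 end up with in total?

311.48 dollars

Total contributed: 48 + 49 + 42 + 50 + 52 + 19 + 21 + 45 = 326.
Each receives 7.3 × 326 / 8 = 297.48 from the tour-expenses pool.
Player 8 keeps 59 − 45 = 14, so Player 8's payoff is 14 + 297.48 = 311.48.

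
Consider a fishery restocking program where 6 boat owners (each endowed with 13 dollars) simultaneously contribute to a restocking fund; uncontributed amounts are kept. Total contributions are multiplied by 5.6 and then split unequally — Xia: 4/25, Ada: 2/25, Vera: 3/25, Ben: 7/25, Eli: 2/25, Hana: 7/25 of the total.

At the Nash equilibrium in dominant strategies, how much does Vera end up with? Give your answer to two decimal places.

A player with share s gets back 5.6·s per unit contributed, so full contribution is dominant for anyone with s > 1/5.6 = 0.1786 and zero contribution is dominant for anyone below.
The shares above 0.1786 belong to Ben and Hana, contributing 13 each; the remaining 4 contribute 0. Total contributed: 26.
Vera keeps 13 and receives 5.6 × 26 × 3/25 = 17.47 from the restocking fund, for a payoff of 30.47.

30.47 dollars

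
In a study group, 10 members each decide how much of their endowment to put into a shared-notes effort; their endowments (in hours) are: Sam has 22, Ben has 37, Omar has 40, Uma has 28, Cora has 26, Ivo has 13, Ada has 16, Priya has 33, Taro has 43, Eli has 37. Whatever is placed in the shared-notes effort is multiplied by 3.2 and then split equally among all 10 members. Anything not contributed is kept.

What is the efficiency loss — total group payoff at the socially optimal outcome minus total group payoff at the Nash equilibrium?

649.00 hours

The private return per contributed unit is 3.2/10 = 0.3200 < 1 for every player regardless of endowment, so the Nash equilibrium is zero contribution and the group total is Σ E_j = 22 + 37 + 40 + 28 + 26 + 13 + 16 + 33 + 43 + 37 = 295.
Each contributed unit returns 3.200 to the group, so the social optimum is full contribution by everyone: group total = 3.200 × 295 = 944.00.
Efficiency loss = (3.200 − 1) × 295 = 649.00.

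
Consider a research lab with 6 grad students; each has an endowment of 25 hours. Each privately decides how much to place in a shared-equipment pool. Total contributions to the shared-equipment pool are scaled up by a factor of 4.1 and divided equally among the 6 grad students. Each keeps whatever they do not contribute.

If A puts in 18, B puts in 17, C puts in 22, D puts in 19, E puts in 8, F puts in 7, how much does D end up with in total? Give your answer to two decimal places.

68.18 hours

Total contributed: 18 + 17 + 22 + 19 + 8 + 7 = 91.
Each receives 4.1 × 91 / 6 = 62.18 from the shared-equipment pool.
D keeps 25 − 19 = 6, so D's payoff is 6 + 62.18 = 68.18.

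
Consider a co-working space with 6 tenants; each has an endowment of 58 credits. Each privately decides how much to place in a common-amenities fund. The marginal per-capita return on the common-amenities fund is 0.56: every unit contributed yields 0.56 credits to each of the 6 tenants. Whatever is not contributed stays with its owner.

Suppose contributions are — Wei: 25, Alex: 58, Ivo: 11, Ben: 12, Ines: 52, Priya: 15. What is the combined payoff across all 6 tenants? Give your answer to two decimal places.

Total contributed: 25 + 58 + 11 + 12 + 52 + 15 = 173; total kept: 6 × 58 − 173 = 175.
The common-amenities fund pays out 0.56 × 6 × 173 = 581.28 in aggregate.
Group total = 175 + 581.28 = 756.28.

756.28 credits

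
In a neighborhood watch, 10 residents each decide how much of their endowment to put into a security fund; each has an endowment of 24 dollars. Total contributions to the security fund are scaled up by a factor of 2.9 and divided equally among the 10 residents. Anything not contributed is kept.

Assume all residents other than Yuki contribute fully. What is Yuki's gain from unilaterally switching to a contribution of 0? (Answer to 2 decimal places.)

Switching from a contribution of 24 to 0 lets Yuki keep an extra 24 dollars, but lowers the security fund by 24, which costs Yuki their own share of that drop: 2.9/10 × 24 = 6.96.
Net gain = 24 − 6.96 = 17.04. The private return per contributed unit (0.2900) is below 1, so free-riding is indeed the best response regardless of what the others do.

17.04 dollars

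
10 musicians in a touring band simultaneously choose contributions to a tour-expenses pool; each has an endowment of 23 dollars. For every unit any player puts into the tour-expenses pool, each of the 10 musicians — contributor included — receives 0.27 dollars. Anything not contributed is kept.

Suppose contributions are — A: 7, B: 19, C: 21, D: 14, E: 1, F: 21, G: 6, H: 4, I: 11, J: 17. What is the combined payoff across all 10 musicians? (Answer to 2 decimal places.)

435.70 dollars

Total contributed: 7 + 19 + 21 + 14 + 1 + 21 + 6 + 4 + 11 + 17 = 121; total kept: 10 × 23 − 121 = 109.
The tour-expenses pool pays out 0.27 × 10 × 121 = 326.70 in aggregate.
Group total = 109 + 326.70 = 435.70.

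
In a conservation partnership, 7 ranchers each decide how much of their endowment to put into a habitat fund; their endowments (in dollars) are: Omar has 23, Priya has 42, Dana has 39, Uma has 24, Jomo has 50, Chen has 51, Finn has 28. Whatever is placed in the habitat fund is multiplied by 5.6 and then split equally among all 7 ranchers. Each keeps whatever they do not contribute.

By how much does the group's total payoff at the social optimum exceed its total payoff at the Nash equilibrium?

1182.20 dollars

The private return per contributed unit is 5.6/7 = 0.8000 < 1 for every player regardless of endowment, so the Nash equilibrium is zero contribution and the group total is Σ E_j = 23 + 42 + 39 + 24 + 50 + 51 + 28 = 257.
Each contributed unit returns 5.600 to the group, so the social optimum is full contribution by everyone: group total = 5.600 × 257 = 1439.20.
Efficiency loss = (5.600 − 1) × 257 = 1182.20.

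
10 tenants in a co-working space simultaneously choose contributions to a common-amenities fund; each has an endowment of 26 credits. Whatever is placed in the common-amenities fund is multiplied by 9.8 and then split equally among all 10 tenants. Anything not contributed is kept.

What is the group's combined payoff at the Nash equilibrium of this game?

Each contributed unit returns 9.8/10 = 0.9800 to its contributor — below 1 — so contributing 0 is dominant for every player. At the Nash equilibrium everyone keeps their 26, and the group total is 10 × 26 = 260.

260.00 credits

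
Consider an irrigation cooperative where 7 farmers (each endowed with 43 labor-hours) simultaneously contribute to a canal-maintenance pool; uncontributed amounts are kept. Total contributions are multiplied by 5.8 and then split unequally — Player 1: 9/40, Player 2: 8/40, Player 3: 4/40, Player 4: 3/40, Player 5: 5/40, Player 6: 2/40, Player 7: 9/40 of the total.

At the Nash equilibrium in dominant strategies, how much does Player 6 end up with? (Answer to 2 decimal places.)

Each unit j contributes comes back to j as 5.8 × (j's share), so j prefers to contribute only if that share exceeds 1/5.8 = 0.1724; otherwise keeping the unit dominates.
The shares above 0.1724 belong to Player 1, Player 2 and Player 7, contributing 43 each; the remaining 4 contribute 0. Total contributed: 129.
Player 6 keeps 43 and receives 5.8 × 129 × 2/40 = 37.41 from the canal-maintenance pool, for a payoff of 80.41.

80.41 labor-hours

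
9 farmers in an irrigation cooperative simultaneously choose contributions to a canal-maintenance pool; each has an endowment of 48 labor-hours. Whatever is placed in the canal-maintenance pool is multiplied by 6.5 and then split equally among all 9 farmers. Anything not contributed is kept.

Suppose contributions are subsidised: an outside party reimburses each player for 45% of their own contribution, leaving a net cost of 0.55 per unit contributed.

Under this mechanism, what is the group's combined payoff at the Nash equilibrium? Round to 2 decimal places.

Under the mechanism each unit contributed yields (6.5/9) / 0.55 = 1.3131 back to its contributor per unit of net cost, which exceeds 1, making full contribution the dominant choice for everyone.
So the Nash equilibrium is full contribution by all 9; the group earns 9 × (48 × 0.45 + 6.5 × 48) = 3002.40.

3002.40 labor-hours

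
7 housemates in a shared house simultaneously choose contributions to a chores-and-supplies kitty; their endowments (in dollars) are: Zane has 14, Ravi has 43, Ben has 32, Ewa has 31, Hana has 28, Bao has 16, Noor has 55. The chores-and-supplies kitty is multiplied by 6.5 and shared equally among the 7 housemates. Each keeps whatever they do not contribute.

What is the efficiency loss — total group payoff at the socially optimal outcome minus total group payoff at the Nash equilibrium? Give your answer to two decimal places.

The private return per contributed unit is 6.5/7 = 0.9286 < 1 for every player regardless of endowment, so the Nash equilibrium is zero contribution and the group total is Σ E_j = 14 + 43 + 32 + 31 + 28 + 16 + 55 = 219.
Each contributed unit returns 6.500 to the group, so the social optimum is full contribution by everyone: group total = 6.500 × 219 = 1423.50.
Efficiency loss = (6.500 − 1) × 219 = 1204.50.

1204.50 dollars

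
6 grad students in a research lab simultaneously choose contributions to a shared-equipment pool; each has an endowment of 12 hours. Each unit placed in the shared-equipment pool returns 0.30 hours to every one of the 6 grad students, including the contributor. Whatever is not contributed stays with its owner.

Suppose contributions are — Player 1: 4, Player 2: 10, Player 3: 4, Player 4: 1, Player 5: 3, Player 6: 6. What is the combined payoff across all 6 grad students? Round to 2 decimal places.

Total contributed: 4 + 10 + 4 + 1 + 3 + 6 = 28; total kept: 6 × 12 − 28 = 44.
The shared-equipment pool pays out 0.30 × 6 × 28 = 50.40 in aggregate.
Group total = 44 + 50.40 = 94.40.

94.40 hours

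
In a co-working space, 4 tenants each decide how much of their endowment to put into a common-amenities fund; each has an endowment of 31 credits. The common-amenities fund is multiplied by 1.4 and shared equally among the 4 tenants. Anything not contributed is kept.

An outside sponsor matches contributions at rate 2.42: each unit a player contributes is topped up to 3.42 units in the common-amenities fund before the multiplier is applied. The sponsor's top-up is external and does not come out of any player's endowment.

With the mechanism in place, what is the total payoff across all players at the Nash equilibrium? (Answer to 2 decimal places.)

Under the mechanism each unit contributed yields 1.4 × 3.42 / 4 = 1.1970 back to its contributor per unit of net cost, which exceeds 1, making full contribution the dominant choice for everyone.
So the Nash equilibrium is full contribution by all 4; the group earns 1.4 × 3.42 × 124 = 593.71.

593.71 credits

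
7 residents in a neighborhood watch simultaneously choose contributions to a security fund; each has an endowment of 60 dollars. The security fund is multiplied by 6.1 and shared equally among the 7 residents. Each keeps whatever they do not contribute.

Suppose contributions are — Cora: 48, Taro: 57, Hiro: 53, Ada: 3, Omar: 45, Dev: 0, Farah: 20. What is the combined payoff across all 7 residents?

1572.60 dollars

Total contributed: 48 + 57 + 53 + 3 + 45 + 0 + 20 = 226; total kept: 7 × 60 − 226 = 194.
The security fund pays out 6.1 × 226 = 1378.60 in aggregate.
Group total = 194 + 1378.60 = 1572.60.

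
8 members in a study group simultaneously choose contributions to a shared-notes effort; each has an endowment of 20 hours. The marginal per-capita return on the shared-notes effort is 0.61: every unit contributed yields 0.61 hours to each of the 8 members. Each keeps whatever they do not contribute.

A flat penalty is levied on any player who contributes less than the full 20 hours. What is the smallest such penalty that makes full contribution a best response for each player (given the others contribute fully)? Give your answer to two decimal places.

7.80 hours

Given the others contribute fully, the best deviation is to contribute 0 (any partial contribution still incurs the fine and gives up units whose private return 0.61 is below 1).
Deviating from 20 to 0 saves 20 hours but forfeits the deviator's share of the drop in the shared-notes effort: 0.61 × 20 = 12.20.
So the deviation gain is 20 − 12.20 = 7.80, and the fine must be at least 7.80 hours to wipe it out.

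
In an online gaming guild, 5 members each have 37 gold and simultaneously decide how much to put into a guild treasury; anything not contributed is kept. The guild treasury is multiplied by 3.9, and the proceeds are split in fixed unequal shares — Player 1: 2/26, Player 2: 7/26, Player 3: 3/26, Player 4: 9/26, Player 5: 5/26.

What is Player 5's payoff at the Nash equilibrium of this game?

Player j's private return per contributed unit is 3.9 × (j's share). Contributing is weakly dominant for j when that share is at least 1/3.9 = 0.2564, and contributing 0 is dominant otherwise.
Player 2 and Player 4 clear that bar, contributing 37 each; the remaining 3 contribute 0. Total contributed: 74.
Player 5 keeps 37 and receives 3.9 × 74 × 5/26 = 55.50 from the guild treasury, for a payoff of 92.50.

92.50 gold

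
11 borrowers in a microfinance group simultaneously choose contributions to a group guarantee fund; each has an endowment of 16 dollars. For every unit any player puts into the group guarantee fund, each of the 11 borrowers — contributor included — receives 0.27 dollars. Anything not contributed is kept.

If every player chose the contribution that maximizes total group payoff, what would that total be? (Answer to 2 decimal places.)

522.72 dollars

Each contributed unit returns 2.970 to the group as a whole (0.27 to each of 11 players), which exceeds 1, so the social optimum is full contribution: group total = 2.970 × 176 = 522.72.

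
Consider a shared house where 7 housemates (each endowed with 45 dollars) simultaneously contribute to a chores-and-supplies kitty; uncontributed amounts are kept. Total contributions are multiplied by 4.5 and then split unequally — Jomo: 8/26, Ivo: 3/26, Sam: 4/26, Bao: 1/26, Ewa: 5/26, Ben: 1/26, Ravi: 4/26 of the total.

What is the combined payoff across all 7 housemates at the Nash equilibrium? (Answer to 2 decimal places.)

472.50 dollars

A player with share s gets back 4.5·s per unit contributed, so full contribution is dominant for anyone with s > 1/4.5 = 0.2222 and zero contribution is dominant for anyone below.
Only Jomo (8/26) clears that bar, contributing 45; the remaining 6 contribute 0. Total contributed: 45.
The chores-and-supplies kitty pays out 4.5 × 45 = 202.50 in total (split across the unequal shares, but the aggregate is all that matters for the group sum).
The 6 free-riders keep 45 each, adding 270. Group total = 270 + 202.50 = 472.50.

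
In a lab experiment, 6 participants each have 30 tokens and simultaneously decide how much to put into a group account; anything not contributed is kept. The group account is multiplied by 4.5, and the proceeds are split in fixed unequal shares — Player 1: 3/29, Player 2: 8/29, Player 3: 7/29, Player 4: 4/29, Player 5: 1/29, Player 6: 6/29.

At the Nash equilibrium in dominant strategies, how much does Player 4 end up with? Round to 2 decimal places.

67.24 tokens

A player with share s gets back 4.5·s per unit contributed, so full contribution is dominant for anyone with s > 1/4.5 = 0.2222 and zero contribution is dominant for anyone below.
Player 2 and Player 3 clear that bar, contributing 30 each; the remaining 4 contribute 0. Total contributed: 60.
Player 4 keeps 30 and receives 4.5 × 60 × 4/29 = 37.24 from the group account, for a payoff of 67.24.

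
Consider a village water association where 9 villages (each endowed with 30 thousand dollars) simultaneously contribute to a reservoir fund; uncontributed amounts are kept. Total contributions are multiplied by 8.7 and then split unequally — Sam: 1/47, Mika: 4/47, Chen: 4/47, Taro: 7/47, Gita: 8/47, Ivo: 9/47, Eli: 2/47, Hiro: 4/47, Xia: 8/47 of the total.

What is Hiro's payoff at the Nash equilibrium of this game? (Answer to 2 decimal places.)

Player j's private return per contributed unit is 8.7 × (j's share). Contributing is weakly dominant for j when that share is at least 1/8.7 = 0.1149, and contributing 0 is dominant otherwise.
The shares above 0.1149 belong to Taro, Gita, Ivo and Xia, contributing 30 each; the remaining 5 contribute 0. Total contributed: 120.
Hiro keeps 30 and receives 8.7 × 120 × 4/47 = 88.85 from the reservoir fund, for a payoff of 118.85.

118.85 thousand dollars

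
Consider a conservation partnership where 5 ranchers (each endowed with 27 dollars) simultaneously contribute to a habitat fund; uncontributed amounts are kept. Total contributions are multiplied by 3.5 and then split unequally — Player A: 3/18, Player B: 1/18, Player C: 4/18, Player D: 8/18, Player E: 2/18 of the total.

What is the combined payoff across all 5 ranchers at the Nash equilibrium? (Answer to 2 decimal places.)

For player j, contributing a unit is worthwhile iff 3.5 × (j's share) ≥ 1, i.e. iff j's share is at least 0.2857.
Player D alone (share 8/18) is above the threshold, contributing 27; the remaining 4 contribute 0. Total contributed: 27.
The habitat fund pays out 3.5 × 27 = 94.50 in total (split across the unequal shares, but the aggregate is all that matters for the group sum).
The 4 free-riders keep 27 each, adding 108. Group total = 108 + 94.50 = 202.50.

202.50 dollars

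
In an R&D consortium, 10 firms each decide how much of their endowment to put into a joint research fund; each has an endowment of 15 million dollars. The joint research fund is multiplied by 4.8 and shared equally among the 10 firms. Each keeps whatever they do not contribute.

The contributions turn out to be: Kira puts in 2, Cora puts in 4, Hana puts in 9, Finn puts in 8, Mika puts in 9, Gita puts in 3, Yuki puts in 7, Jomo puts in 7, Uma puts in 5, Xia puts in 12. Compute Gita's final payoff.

43.68 million dollars

Total contributed: 2 + 4 + 9 + 8 + 9 + 3 + 7 + 7 + 5 + 12 = 66.
Each receives 4.8 × 66 / 10 = 31.68 from the joint research fund.
Gita keeps 15 − 3 = 12, so Gita's payoff is 12 + 31.68 = 43.68.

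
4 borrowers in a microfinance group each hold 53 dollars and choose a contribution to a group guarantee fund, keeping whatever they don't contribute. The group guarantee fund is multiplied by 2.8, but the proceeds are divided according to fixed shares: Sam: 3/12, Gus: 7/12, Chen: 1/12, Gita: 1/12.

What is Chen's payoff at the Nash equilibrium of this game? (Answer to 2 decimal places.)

65.37 dollars

Player j's private return per contributed unit is 2.8 × (j's share). Contributing is weakly dominant for j when that share is at least 1/2.8 = 0.3571, and contributing 0 is dominant otherwise.
Gus alone (share 7/12) is above the threshold, contributing 53; the remaining 3 contribute 0. Total contributed: 53.
Chen keeps 53 and receives 2.8 × 53 × 1/12 = 12.37 from the group guarantee fund, for a payoff of 65.37.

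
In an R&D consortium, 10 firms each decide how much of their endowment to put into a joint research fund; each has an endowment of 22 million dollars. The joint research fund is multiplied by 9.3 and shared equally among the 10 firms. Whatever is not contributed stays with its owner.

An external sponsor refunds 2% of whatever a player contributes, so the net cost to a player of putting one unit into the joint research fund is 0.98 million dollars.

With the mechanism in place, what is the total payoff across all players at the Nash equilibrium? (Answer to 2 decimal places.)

220.00 million dollars

With the mechanism, a contributed unit returns (9.3/10) / 0.98 = 0.9490 per unit of net cost — still below 1 — so contributing 0 remains dominant for every player.
Everyone keeps their endowment and the group total is 10 × 22 = 220.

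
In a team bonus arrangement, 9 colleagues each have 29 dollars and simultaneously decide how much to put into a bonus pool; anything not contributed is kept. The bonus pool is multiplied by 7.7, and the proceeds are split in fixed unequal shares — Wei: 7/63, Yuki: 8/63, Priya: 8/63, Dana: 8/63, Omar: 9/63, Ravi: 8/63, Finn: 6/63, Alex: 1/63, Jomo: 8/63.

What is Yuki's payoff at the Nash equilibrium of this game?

57.36 dollars

A player with share s gets back 7.7·s per unit contributed, so full contribution is dominant for anyone with s > 1/7.7 = 0.1299 and zero contribution is dominant for anyone below.
Only Omar (9/63) clears that bar, contributing 29; the remaining 8 contribute 0. Total contributed: 29.
Yuki keeps 29 and receives 7.7 × 29 × 8/63 = 28.36 from the bonus pool, for a payoff of 57.36.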